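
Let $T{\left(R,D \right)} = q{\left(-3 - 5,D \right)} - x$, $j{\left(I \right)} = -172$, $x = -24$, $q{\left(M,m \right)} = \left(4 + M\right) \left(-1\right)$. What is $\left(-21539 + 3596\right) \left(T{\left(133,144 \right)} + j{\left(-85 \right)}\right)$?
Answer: $2583792$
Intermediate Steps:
$q{\left(M,m \right)} = -4 - M$
$T{\left(R,D \right)} = 28$ ($T{\left(R,D \right)} = \left(-4 - \left(-3 - 5\right)\right) - -24 = \left(-4 - \left(-3 - 5\right)\right) + 24 = \left(-4 - -8\right) + 24 = \left(-4 + 8\right) + 24 = 4 + 24 = 28$)
$\left(-21539 + 3596\right) \left(T{\left(133,144 \right)} + j{\left(-85 \right)}\right) = \left(-21539 + 3596\right) \left(28 - 172\right) = \left(-17943\right) \left(-144\right) = 2583792$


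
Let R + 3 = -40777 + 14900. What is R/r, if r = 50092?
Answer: -6470/12523 ≈ -0.51665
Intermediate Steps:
R = -25880 (R = -3 + (-40777 + 14900) = -3 - 25877 = -25880)
R/r = -25880/50092 = -25880*1/50092 = -6470/12523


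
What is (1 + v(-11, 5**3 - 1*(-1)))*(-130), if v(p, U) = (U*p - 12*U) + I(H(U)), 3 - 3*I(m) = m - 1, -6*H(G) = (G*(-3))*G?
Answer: 2161250/3 ≈ 7.2042e+5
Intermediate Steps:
H(G) = G**2/2 (H(G) = -G*(-3)*G/6 = -(-3*G)*G/6 = -(-1)*G**2/2 = G**2/2)
I(m) = 4/3 - m/3 (I(m) = 1 - (m - 1)/3 = 1 - (-1 + m)/3 = 1 + (1/3 - m/3) = 4/3 - m/3)
v(p, U) = 4/3 - 12*U - U**2/6 + U*p (v(p, U) = (U*p - 12*U) + (4/3 - U**2/6) = (-12*U + U*p) + (4/3 - U**2/6) = 4/3 - 12*U - U**2/6 + U*p)
(1 + v(-11, 5**3 - 1*(-1)))*(-130) = (1 + (4/3 - 12*(5**3 - 1*(-1)) - (5**3 - 1*(-1))**2/6 + (5**3 - 1*(-1))*(-11)))*(-130) = (1 + (4/3 - 12*(125 + 1) - (125 + 1)**2/6 + (125 + 1)*(-11)))*(-130) = (1 + (4/3 - 12*126 - 1/6*126**2 + 126*(-11)))*(-130) = (1 + (4/3 - 1512 - 1/6*15876 - 1386))*(-130) = (1 + (4/3 - 1512 - 2646 - 1386))*(-130) = (1 - 16628/3)*(-130) = -16625/3*(-130) = 2161250/3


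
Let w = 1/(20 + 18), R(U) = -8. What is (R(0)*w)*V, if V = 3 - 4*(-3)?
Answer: -60/19 ≈ -3.1579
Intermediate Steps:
V = 15 (V = 3 - 2*(-6) = 3 + 12 = 15)
w = 1/38 ≈ 0.026316
(R(0)*w)*V = -8*1/38*15 = -4/19*15 = -60/19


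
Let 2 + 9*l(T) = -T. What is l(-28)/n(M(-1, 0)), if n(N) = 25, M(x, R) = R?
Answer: 26/225 ≈ 0.11556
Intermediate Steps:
l(T) = -2/9 - T/9 (l(T) = -2/9 + (-T)/9 = -2/9 - T/9)
l(-28)/n(M(-1, 0)) = (-2/9 - 1/9*(-28))/25 = (-2/9 + 28/9)*(1/25) = (26/9)*(1/25) = 26/225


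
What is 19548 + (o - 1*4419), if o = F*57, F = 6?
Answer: 15471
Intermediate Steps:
o = 342 (o = 6*57 = 342)
19548 + (o - 1*4419) = 19548 + (342 - 1*4419) = 19548 + (342 - 4419) = 19548 - 4077 = 15471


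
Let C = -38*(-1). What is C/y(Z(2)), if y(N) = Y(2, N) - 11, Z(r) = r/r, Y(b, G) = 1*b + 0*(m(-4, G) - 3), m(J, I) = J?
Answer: -38/9 ≈ -4.2222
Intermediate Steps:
Y(b, G) = b (Y(b, G) = 1*b + 0*(-4 - 3) = b + 0*(-7) = b + 0 = b)
C = 38
Z(r) = 1
y(N) = -9 (y(N) = 2 - 11 = -9)
C/y(Z(2)) = 38/(-9) = 38*(-1/9) = -38/9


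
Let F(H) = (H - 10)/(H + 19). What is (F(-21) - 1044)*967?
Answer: -1989119/2 ≈ -9.9456e+5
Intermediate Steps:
F(H) = (-10 + H)/(19 + H)
(F(-21) - 1044)*967 = ((-10 - 21)/(19 - 21) - 1044)*967 = (-31/(-2) - 1044)*967 = (-1/2*(-31) - 1044)*967 = (31/2 - 1044)*967 = -2057/2*967 = -1989119/2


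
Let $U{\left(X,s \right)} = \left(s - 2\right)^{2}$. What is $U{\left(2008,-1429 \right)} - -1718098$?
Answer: $3765859$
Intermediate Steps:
$U{\left(X,s \right)} = \left(-2 + s\right)^{2}$
$U{\left(2008,-1429 \right)} - -1718098 = \left(-2 - 1429\right)^{2} - -1718098 = \left(-1431\right)^{2} + 1718098 = 2047761 + 1718098 = 3765859$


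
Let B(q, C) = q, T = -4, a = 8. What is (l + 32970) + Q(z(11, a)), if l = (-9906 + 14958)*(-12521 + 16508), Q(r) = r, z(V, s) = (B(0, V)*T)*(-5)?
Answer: 20175294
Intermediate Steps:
z(V, s) = 0 (z(V, s) = (0*(-4))*(-5) = 0*(-5) = 0)
l = 20142324 (l = 5052*3987 = 20142324)
(l + 32970) + Q(z(11, a)) = (20142324 + 32970) + 0 = 20175294 + 0 = 20175294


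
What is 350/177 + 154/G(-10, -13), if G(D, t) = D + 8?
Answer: -13279/177 ≈ -75.023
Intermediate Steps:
G(D, t) = 8 + D
350/177 + 154/G(-10, -13) = 350/177 + 154/(8 - 10) = 350*(1/177) + 154/(-2) = 350/177 + 154*(-½) = 350/177 - 77 = -13279/177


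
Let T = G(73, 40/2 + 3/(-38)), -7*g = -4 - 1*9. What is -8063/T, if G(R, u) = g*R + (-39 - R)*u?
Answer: 1072379/278713 ≈ 3.8476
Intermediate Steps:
g = 13/7 (g = -(-4 - 1*9)/7 = -(-4 - 9)/7 = -1/7*(-13) = 13/7 ≈ 1.8571)
G(R, u) = 13*R/7 + u*(-39 - R) (G(R, u) = 13*R/7 + (-39 - R)*u = 13*R/7 + u*(-39 - R))
T = -278713/133 (T = -39*(40/2 + 3/(-38)) + (13/7)*73 - 1*73*(40/2 + 3/(-38)) = -39*(40*(1/2) + 3*(-1/38)) + 949/7 - 1*73*(40*(1/2) + 3*(-1/38)) = -39*(20 - 3/38) + 949/7 - 1*73*(20 - 3/38) = -39*757/38 + 949/7 - 1*73*757/38 = -29523/38 + 949/7 - 55261/38 = -278713/133 ≈ -2095.6)
-8063/T = -8063/(-278713/133) = -8063*(-133/278713) = 1072379/278713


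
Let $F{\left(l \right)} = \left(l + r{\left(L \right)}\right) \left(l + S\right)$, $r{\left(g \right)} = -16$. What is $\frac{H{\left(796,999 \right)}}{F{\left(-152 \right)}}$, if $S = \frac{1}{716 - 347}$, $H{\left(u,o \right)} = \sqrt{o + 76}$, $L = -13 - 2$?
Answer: $\frac{615 \sqrt{43}}{3140872} \approx 0.001284$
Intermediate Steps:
$L = -15$ ($L = -13 - 2 = -15$)
$H{\left(u,o \right)} = \sqrt{76 + o}$
$S = \frac{1}{369} \approx 0.00271$
$F{\left(l \right)} = \left(-16 + l\right) \left(\frac{1}{369} + l\right)$ ($F{\left(l \right)} = \left(l - 16\right) \left(l + \frac{1}{369}\right) = \left(-16 + l\right) \left(\frac{1}{369} + l\right)$)
$\frac{H{\left(796,999 \right)}}{F{\left(-152 \right)}} = \frac{\sqrt{76 + 999}}{- \frac{16}{369} + \left(-152\right)^{2} - - \frac{897256}{369}} = \frac{\sqrt{1075}}{- \frac{16}{369} + 23104 + \frac{897256}{369}} = \frac{5 \sqrt{43}}{\frac{3140872}{123}} = 5 \sqrt{43} \cdot \frac{123}{3140872} = \frac{615 \sqrt{43}}{3140872}$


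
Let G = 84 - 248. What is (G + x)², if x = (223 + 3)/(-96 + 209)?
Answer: 26244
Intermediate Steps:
G = -164
x = 2 (x = 226/113 = 226*(1/113) = 2)
(G + x)² = (-164 + 2)² = (-162)² = 26244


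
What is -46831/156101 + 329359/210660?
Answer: 41547850799/32884236660 ≈ 1.2635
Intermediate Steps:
-46831/156101 + 329359/210660 = 41547850799/32884236660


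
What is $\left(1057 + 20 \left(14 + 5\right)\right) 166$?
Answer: $238542$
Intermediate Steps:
$\left(1057 + 20 \left(14 + 5\right)\right) 166 = \left(1057 + 20 \cdot 19\right) 166 = \left(1057 + 380\right) 166 = 1437 \cdot 166 = 238542$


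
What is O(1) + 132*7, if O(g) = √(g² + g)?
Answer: 924 + √2 ≈ 925.41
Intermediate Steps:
O(g) = √(g + g²)
O(1) + 132*7 = √(1*(1 + 1)) + 132*7 = √(1*2) + 924 = √2 + 924 = 924 + √2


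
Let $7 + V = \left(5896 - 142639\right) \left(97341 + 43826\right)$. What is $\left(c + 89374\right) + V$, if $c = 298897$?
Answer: $-19303210817$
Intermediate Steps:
$V = -19303599088$ ($V = -7 + \left(5896 - 142639\right) \left(97341 + 43826\right) = -7 - 19303599081 = -19303599088$)
$\left(c + 89374\right) + V = \left(298897 + 89374\right) - 19303599088 = 388271 - 19303599088 = -19303210817$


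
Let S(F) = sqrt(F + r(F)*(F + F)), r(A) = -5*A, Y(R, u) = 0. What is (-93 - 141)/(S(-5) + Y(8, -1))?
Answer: 78*I*sqrt(255)/85 ≈ 14.654*I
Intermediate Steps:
S(F) = sqrt(F - 10*F**2) (S(F) = sqrt(F + (-5*F)*(F + F)) = sqrt(F + (-5*F)*(2*F)) = sqrt(F - 10*F**2))
(-93 - 141)/(S(-5) + Y(8, -1)) = (-93 - 141)/(sqrt(-5*(1 - 10*(-5))) + 0) = -234/(sqrt(-5*(1 + 50)) + 0) = -234/(sqrt(-5*51) + 0) = -234/(sqrt(-255) + 0) = -234/(I*sqrt(255) + 0) = -234/(I*sqrt(255)) = -I*sqrt(255)/255*(-234) = 78*I*sqrt(255)/85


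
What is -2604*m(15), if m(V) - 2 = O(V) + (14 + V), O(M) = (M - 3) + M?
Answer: -151032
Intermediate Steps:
O(M) = -3 + 2*M (O(M) = (-3 + M) + M = -3 + 2*M)
m(V) = 13 + 3*V (m(V) = 2 + ((-3 + 2*V) + (14 + V)) = 2 + (11 + 3*V) = 13 + 3*V)
-2604*m(15) = -2604*(13 + 3*15) = -2604*(13 + 45) = -2604*58 = -151032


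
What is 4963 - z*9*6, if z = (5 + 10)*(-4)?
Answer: 8203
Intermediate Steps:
z = -60 (z = 15*(-4) = -60)
4963 - z*9*6 = 4963 - (-60)*9*6 = 4963 - (-60)*54 = 4963 - 1*(-3240) = 4963 + 3240 = 8203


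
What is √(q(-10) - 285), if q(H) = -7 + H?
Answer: I*√302 ≈ 17.378*I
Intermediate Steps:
√(q(-10) - 285) = √((-7 - 10) - 285) = √(-17 - 285) = √(-302) = I*√302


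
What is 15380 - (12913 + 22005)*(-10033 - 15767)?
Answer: 900899780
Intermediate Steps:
15380 - (12913 + 22005)*(-10033 - 15767) = 15380 - 34918*(-25800) = 15380 - 1*(-900884400) = 15380 + 900884400 = 900899780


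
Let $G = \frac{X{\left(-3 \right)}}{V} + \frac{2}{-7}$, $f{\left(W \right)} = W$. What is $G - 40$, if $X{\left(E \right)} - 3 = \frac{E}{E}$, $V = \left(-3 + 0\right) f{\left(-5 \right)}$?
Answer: $- \frac{4202}{105} \approx -40.019$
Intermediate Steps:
$V = 15$ ($V = \left(-3 + 0\right) \left(-5\right) = \left(-3\right) \left(-5\right) = 15$)
$X{\left(E \right)} = 4$ ($X{\left(E \right)} = 3 + \frac{E}{E} = 3 + 1 = 4$)
$G = - \frac{2}{105}$ ($G = \frac{4}{15} + \frac{2}{-7} = 4 \cdot \frac{1}{15} + 2 \left(- \frac{1}{7}\right) = \frac{4}{15} - \frac{2}{7} = - \frac{2}{105} \approx -0.019048$)
$G - 40 = - \frac{2}{105} - 40 = - \frac{4202}{105}$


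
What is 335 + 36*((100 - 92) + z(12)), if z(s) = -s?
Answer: 191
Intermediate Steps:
335 + 36*((100 - 92) + z(12)) = 335 + 36*((100 - 92) - 1*12) = 335 + 36*(8 - 12) = 335 + 36*(-4) = 335 - 144 = 191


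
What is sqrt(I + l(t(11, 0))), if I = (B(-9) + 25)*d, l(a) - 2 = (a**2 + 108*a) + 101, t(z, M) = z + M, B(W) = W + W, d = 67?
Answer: 3*sqrt(209) ≈ 43.370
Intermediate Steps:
B(W) = 2*W
t(z, M) = M + z
l(a) = 103 + a**2 + 108*a (l(a) = 2 + ((a**2 + 108*a) + 101) = 2 + (101 + a**2 + 108*a) = 103 + a**2 + 108*a)
I = 469 (I = (2*(-9) + 25)*67 = (-18 + 25)*67 = 7*67 = 469)
sqrt(I + l(t(11, 0))) = sqrt(469 + (103 + (0 + 11)**2 + 108*(0 + 11))) = sqrt(469 + (103 + 11**2 + 108*11)) = sqrt(469 + (103 + 121 + 1188)) = sqrt(469 + 1412) = sqrt(1881) = 3*sqrt(209)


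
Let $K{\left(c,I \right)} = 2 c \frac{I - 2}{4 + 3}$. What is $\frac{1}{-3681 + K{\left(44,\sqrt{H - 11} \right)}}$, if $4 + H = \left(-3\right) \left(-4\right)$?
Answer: $- \frac{25943}{96151783} - \frac{88 i \sqrt{3}}{96151783} \approx -0.00026981 - 1.5852 \cdot 10^{-6} i$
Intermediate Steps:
$H = 8$ ($H = -4 - -12 = -4 + 12 = 8$)
$K{\left(c,I \right)} = 2 c \left(- \frac{2}{7} + \frac{I}{7}\right)$ ($K{\left(c,I \right)} = 2 c \frac{-2 + I}{7} = 2 c \left(-2 + I\right) \frac{1}{7} = 2 c \left(- \frac{2}{7} + \frac{I}{7}\right)$)
$\frac{1}{-3681 + K{\left(44,\sqrt{H - 11} \right)}} = \frac{1}{-3681 + \frac{2}{7} \cdot 44 \left(-2 + \sqrt{8 - 11}\right)} = \frac{1}{-3681 + \frac{2}{7} \cdot 44 \left(-2 + \sqrt{-3}\right)} = \frac{1}{-3681 + \frac{2}{7} \cdot 44 \left(-2 + i \sqrt{3}\right)} = \frac{1}{-3681 - \left(\frac{176}{7} - \frac{88 i \sqrt{3}}{7}\right)} = \frac{1}{- \frac{25943}{7} + \frac{88 i \sqrt{3}}{7}}$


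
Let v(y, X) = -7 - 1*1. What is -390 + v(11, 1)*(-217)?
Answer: 1346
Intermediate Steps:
v(y, X) = -8 (v(y, X) = -7 - 1 = -8)
-390 + v(11, 1)*(-217) = -390 - 8*(-217) = -390 + 1736 = 1346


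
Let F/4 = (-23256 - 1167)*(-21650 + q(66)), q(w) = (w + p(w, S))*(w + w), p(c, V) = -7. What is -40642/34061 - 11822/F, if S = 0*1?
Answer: -27519031702355/23062813866372 ≈ -1.1932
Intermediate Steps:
S = 0
q(w) = 2*w*(-7 + w) (q(w) = (w - 7)*(w + w) = (-7 + w)*(2*w) = 2*w*(-7 + w))
F = 1354206504 (F = 4*((-23256 - 1167)*(-21650 + 2*66*(-7 + 66))) = 4*(-24423*(-21650 + 2*66*59)) = 4*(-24423*(-21650 + 7788)) = 4*(-24423*(-13862)) = 4*338551626 = 1354206504)
-40642/34061 - 11822/F = -40642/34061 - 11822/1354206504 = -40642*1/34061 - 11822*1/1354206504 = -40642/34061 - 5911/677103252 = -27519031702355/23062813866372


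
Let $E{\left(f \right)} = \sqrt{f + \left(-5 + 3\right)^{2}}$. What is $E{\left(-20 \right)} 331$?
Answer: $1324 i \approx 1324.0 i$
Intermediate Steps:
$E{\left(f \right)} = \sqrt{4 + f}$ ($E{\left(f \right)} = \sqrt{f + \left(-2\right)^{2}} = \sqrt{f + 4} = \sqrt{4 + f}$)
$E{\left(-20 \right)} 331 = \sqrt{4 - 20} \cdot 331 = \sqrt{-16} \cdot 331 = 4 i 331 = 1324 i$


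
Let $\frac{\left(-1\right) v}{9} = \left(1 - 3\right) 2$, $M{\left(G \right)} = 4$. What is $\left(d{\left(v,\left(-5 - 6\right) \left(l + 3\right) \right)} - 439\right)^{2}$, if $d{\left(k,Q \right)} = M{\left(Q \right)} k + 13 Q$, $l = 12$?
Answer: $5953600$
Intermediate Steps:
$v = 36$ ($v = - 9 \left(1 - 3\right) 2 = - 9 \left(\left(-2\right) 2\right) = \left(-9\right) \left(-4\right) = 36$)
$d{\left(k,Q \right)} = 4 k + 13 Q$
$\left(d{\left(v,\left(-5 - 6\right) \left(l + 3\right) \right)} - 439\right)^{2} = \left(\left(4 \cdot 36 + 13 \left(-5 - 6\right) \left(12 + 3\right)\right) - 439\right)^{2} = \left(\left(144 + 13 \left(\left(-11\right) 15\right)\right) - 439\right)^{2} = \left(\left(144 + 13 \left(-165\right)\right) - 439\right)^{2} = \left(\left(144 - 2145\right) - 439\right)^{2} = \left(-2001 - 439\right)^{2} = \left(-2440\right)^{2} = 5953600$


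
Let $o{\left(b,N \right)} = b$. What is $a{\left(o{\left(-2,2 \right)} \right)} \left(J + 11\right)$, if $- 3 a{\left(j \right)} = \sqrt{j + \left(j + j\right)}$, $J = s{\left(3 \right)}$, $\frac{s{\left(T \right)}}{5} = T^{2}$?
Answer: $- \frac{56 i \sqrt{6}}{3} \approx - 45.724 i$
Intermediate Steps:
$s{\left(T \right)} = 5 T^{2}$
$J = 45$ ($J = 5 \cdot 3^{2} = 5 \cdot 9 = 45$)
$a{\left(j \right)} = - \frac{\sqrt{3} \sqrt{j}}{3}$ ($a{\left(j \right)} = - \frac{\sqrt{j + \left(j + j\right)}}{3} = - \frac{\sqrt{j + 2 j}}{3} = - \frac{\sqrt{3 j}}{3} = - \frac{\sqrt{3} \sqrt{j}}{3}$)
$a{\left(o{\left(-2,2 \right)} \right)} \left(J + 11\right) = - \frac{\sqrt{3} \sqrt{-2}}{3} \left(45 + 11\right) = - \frac{\sqrt{3} i \sqrt{2}}{3} \cdot 56 = - \frac{i \sqrt{6}}{3} \cdot 56 = - \frac{56 i \sqrt{6}}{3}$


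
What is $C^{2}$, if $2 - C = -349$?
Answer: $123201$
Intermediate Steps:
$C = 351$ ($C = 2 - -349 = 2 + 349 = 351$)
$C^{2} = 351^{2} = 123201$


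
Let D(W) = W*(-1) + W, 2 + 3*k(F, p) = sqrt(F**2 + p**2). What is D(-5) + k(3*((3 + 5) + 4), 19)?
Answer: -2/3 + sqrt(1657)/3 ≈ 12.902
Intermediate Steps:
k(F, p) = -2/3 + sqrt(F**2 + p**2)/3
D(W) = 0 (D(W) = -W + W = 0)
D(-5) + k(3*((3 + 5) + 4), 19) = 0 + (-2/3 + sqrt((3*((3 + 5) + 4))**2 + 19**2)/3) = 0 + (-2/3 + sqrt((3*(8 + 4))**2 + 361)/3) = 0 + (-2/3 + sqrt((3*12)**2 + 361)/3) = 0 + (-2/3 + sqrt(36**2 + 361)/3) = 0 + (-2/3 + sqrt(1296 + 361)/3) = 0 + (-2/3 + sqrt(1657)/3) = -2/3 + sqrt(1657)/3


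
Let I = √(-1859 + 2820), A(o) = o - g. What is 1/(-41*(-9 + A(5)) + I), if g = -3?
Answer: 1/72 ≈ 0.013889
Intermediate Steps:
A(o) = 3 + o (A(o) = o - 1*(-3) = o + 3 = 3 + o)
I = 31 (I = √961 = 31)
1/(-41*(-9 + A(5)) + I) = 1/(-41*(-9 + (3 + 5)) + 31) = 1/(-41*(-9 + 8) + 31) = 1/(-41*(-1) + 31) = 1/(41 + 31) = 1/72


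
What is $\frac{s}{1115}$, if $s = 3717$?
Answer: $\frac{3717}{1115} \approx 3.3336$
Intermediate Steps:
$\frac{s}{1115} = \frac{3717}{1115}$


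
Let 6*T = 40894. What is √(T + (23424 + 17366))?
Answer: √428451/3 ≈ 218.19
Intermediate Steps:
T = 20447/3 (T = (⅙)*40894 = 20447/3 ≈ 6815.7)
√(T + (23424 + 17366)) = √(20447/3 + (23424 + 17366)) = √(20447/3 + 40790) = √(142817/3) = √428451/3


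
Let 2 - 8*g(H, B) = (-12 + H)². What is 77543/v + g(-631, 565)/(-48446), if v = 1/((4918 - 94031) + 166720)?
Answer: 2332337561613815/387568 ≈ 6.0179e+9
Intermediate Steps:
g(H, B) = ¼ - (-12 + H)²/8
v = 1/77607 (v = 1/(-89113 + 166720) = 1/77607 ≈ 1.2885e-5)
77543/v + g(-631, 565)/(-48446) = 77543/(1/77607) + (¼ - (-12 - 631)²/8)/(-48446) = 77543*77607 + (¼ - ⅛*(-643)²)*(-1/48446) = 6017879601 + (¼ - ⅛*413449)*(-1/48446) = 6017879601 + (¼ - 413449/8)*(-1/48446) = 6017879601 - 413447/8*(-1/48446) = 6017879601 + 413447/387568 = 2332337561613815/387568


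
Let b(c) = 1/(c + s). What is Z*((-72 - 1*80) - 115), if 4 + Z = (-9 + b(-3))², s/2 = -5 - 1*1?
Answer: -1566044/75 ≈ -20881.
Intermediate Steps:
s = -12 (s = 2*(-5 - 1*1) = 2*(-5 - 1) = 2*(-6) = -12)
b(c) = 1/(-12 + c) (b(c) = 1/(c - 12) = 1/(-12 + c))
Z = 17596/225 (Z = -4 + (-9 + 1/(-12 - 3))² = -4 + (-9 + 1/(-15))² = -4 + (-9 - 1/15)² = -4 + (-136/15)² = -4 + 18496/225 = 17596/225 ≈ 78.204)
Z*((-72 - 1*80) - 115) = 17596*((-72 - 1*80) - 115)/225 = 17596*((-72 - 80) - 115)/225 = 17596*(-152 - 115)/225 = (17596/225)*(-267) = -1566044/75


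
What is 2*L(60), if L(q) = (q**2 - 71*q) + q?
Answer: -1200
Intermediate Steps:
L(q) = q**2 - 70*q
2*L(60) = 2*(60*(-70 + 60)) = 2*(60*(-10)) = 2*(-600) = -1200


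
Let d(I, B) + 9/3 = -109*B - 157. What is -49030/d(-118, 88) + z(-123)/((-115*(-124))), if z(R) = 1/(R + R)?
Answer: 934756897/185921880 ≈ 5.0277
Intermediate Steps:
d(I, B) = -160 - 109*B (d(I, B) = -3 + (-109*B - 157) = -3 + (-157 - 109*B) = -160 - 109*B)
z(R) = 1/(2*R)
-49030/d(-118, 88) + z(-123)/((-115*(-124))) = -49030/(-160 - 109*88) + ((1/2)/(-123))/((-115*(-124))) = -49030/(-160 - 9592) + ((1/2)*(-1/123))/14260 = -49030/(-9752) - 1/246*1/14260 = -49030*(-1/9752) - 1/3507960 = 24515/4876 - 1/3507960 = 934756897/185921880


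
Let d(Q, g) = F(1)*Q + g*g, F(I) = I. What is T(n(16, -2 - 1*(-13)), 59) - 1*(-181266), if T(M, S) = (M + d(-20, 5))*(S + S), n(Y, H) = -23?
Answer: 179142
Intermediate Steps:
d(Q, g) = Q + g**2 (d(Q, g) = 1*Q + g*g = Q + g**2)
T(M, S) = 2*S*(5 + M) (T(M, S) = (M + (-20 + 5**2))*(S + S) = (M + (-20 + 25))*(2*S) = (M + 5)*(2*S) = (5 + M)*(2*S) = 2*S*(5 + M))
T(n(16, -2 - 1*(-13)), 59) - 1*(-181266) = 2*59*(5 - 23) - 1*(-181266) = 2*59*(-18) + 181266 = -2124 + 181266 = 179142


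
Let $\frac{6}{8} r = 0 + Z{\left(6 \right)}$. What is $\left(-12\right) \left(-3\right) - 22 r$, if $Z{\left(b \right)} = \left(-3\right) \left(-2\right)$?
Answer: $-140$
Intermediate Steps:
$Z{\left(b \right)} = 6$
$r = 8$ ($r = \frac{4 \left(0 + 6\right)}{3} = \frac{4}{3} \cdot 6 = 8$)
$\left(-12\right) \left(-3\right) - 22 r = \left(-12\right) \left(-3\right) - 176 = 36 - 176 = -140$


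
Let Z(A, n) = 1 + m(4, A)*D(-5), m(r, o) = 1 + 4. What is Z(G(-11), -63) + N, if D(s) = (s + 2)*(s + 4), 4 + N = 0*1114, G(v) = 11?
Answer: 12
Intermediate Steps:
m(r, o) = 5
N = -4 (N = -4 + 0*1114 = -4 + 0 = -4)
D(s) = (2 + s)*(4 + s)
Z(A, n) = 16 (Z(A, n) = 1 + 5*(8 + (-5)**2 + 6*(-5)) = 1 + 5*(8 + 25 - 30) = 1 + 5*3 = 1 + 15 = 16)
Z(G(-11), -63) + N = 16 - 4 = 12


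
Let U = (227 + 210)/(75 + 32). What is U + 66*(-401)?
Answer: -2831425/107 ≈ -26462.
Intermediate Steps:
U = 437/107 ≈ 4.0841
U + 66*(-401) = 437/107 + 66*(-401) = 437/107 - 26466 = -2831425/107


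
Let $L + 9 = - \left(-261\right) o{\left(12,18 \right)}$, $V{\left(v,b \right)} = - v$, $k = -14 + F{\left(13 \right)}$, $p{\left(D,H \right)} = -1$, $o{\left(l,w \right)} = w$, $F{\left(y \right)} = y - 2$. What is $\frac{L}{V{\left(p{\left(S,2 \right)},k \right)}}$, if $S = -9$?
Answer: $4689$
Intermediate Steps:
$F{\left(y \right)} = -2 + y$ ($F{\left(y \right)} = y - 2 = -2 + y$)
$k = -3$ ($k = -14 + \left(-2 + 13\right) = -14 + 11 = -3$)
$L = 4689$ ($L = -9 - \left(-261\right) 18 = -9 - -4698 = -9 + 4698 = 4689$)
$\frac{L}{V{\left(p{\left(S,2 \right)},k \right)}} = \frac{4689}{\left(-1\right) \left(-1\right)} = \frac{4689}{1} = 4689 \cdot 1 = 4689$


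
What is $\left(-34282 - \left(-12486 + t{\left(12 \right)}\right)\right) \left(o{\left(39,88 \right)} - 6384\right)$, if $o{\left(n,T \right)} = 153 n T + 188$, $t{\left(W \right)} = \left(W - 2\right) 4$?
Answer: $-11330700400$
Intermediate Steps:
$t{\left(W \right)} = -8 + 4 W$ ($t{\left(W \right)} = \left(-2 + W\right) 4 = -8 + 4 W$)
$o{\left(n,T \right)} = 188 + 153 T n$ ($o{\left(n,T \right)} = 153 T n + 188 = 188 + 153 T n$)
$\left(-34282 - \left(-12486 + t{\left(12 \right)}\right)\right) \left(o{\left(39,88 \right)} - 6384\right) = \left(-34282 + \left(12486 - \left(-8 + 4 \cdot 12\right)\right)\right) \left(\left(188 + 153 \cdot 88 \cdot 39\right) - 6384\right) = \left(-34282 + \left(12486 - \left(-8 + 48\right)\right)\right) \left(\left(188 + 525096\right) - 6384\right) = \left(-34282 + \left(12486 - 40\right)\right) \left(525284 - 6384\right) = \left(-34282 + \left(12486 - 40\right)\right) 518900 = \left(-34282 + 12446\right) 518900 = \left(-21836\right) 518900 = -11330700400$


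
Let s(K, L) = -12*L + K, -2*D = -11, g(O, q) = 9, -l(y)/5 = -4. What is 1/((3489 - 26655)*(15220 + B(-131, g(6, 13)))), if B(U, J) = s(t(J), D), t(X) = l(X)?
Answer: -1/351520884 ≈ -2.8448e-9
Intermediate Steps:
l(y) = 20 (l(y) = -5*(-4) = 20)
t(X) = 20
D = 11/2 (D = -1/2*(-11) = 11/2 ≈ 5.5000)
s(K, L) = K - 12*L
B(U, J) = -46 (B(U, J) = 20 - 12*11/2 = 20 - 66 = -46)
1/((3489 - 26655)*(15220 + B(-131, g(6, 13)))) = 1/((3489 - 26655)*(15220 - 46)) = 1/(-23166*15174) = 1/(-351520884) = -1/351520884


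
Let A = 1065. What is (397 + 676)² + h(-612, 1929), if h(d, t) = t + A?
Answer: 1154323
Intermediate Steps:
h(d, t) = 1065 + t (h(d, t) = t + 1065 = 1065 + t)
(397 + 676)² + h(-612, 1929) = (397 + 676)² + (1065 + 1929) = 1073² + 2994 = 1151329 + 2994 = 1154323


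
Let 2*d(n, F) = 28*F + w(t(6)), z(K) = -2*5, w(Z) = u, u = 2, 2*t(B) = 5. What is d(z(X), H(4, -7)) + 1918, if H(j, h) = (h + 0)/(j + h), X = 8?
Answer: 5855/3 ≈ 1951.7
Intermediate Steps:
t(B) = 5/2 (t(B) = (1/2)*5 = 5/2)
w(Z) = 2
H(j, h) = h/(h + j)
z(K) = -10
d(n, F) = 1 + 14*F (d(n, F) = (28*F + 2)/2 = (2 + 28*F)/2 = 1 + 14*F)
d(z(X), H(4, -7)) + 1918 = (1 + 14*(-7/(-7 + 4))) + 1918 = (1 + 14*(-7/(-3))) + 1918 = (1 + 14*(-7*(-1/3))) + 1918 = (1 + 14*(7/3)) + 1918 = (1 + 98/3) + 1918 = 101/3 + 1918 = 5855/3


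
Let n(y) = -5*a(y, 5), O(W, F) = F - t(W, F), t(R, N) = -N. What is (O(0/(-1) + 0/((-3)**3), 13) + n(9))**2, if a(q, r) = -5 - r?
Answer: 5776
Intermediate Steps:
O(W, F) = 2*F (O(W, F) = F - (-1)*F = F + F = 2*F)
n(y) = 50 (n(y) = -5*(-5 - 1*5) = -5*(-5 - 5) = -5*(-10) = 50)
(O(0/(-1) + 0/((-3)**3), 13) + n(9))**2 = (2*13 + 50)**2 = (26 + 50)**2 = 76**2 = 5776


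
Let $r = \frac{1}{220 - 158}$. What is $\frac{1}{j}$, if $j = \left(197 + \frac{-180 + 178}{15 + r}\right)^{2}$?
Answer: $\frac{866761}{33592658089} \approx 2.5802 \cdot 10^{-5}$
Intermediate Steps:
$r = \frac{1}{62}$ ($r = \frac{1}{220 - 158} = \frac{1}{62} \approx 0.016129$)
$j = \frac{33592658089}{866761}$ ($j = \left(197 + \frac{-180 + 178}{15 + \frac{1}{62}}\right)^{2} = \left(197 - \frac{2}{\frac{931}{62}}\right)^{2} = \left(197 - \frac{124}{931}\right)^{2} = \left(\frac{183283}{931}\right)^{2} = \frac{33592658089}{866761} \approx 38757.0$)
$\frac{1}{j} = \frac{1}{\frac{33592658089}{866761}} = \frac{866761}{33592658089}$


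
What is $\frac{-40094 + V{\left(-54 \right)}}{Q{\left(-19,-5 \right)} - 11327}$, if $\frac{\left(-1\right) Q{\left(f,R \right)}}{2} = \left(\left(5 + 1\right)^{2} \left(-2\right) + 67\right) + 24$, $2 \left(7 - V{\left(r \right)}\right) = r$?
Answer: $\frac{8012}{2273} \approx 3.5249$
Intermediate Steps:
$V{\left(r \right)} = 7 - \frac{r}{2}$
$Q{\left(f,R \right)} = -38$ ($Q{\left(f,R \right)} = - 2 \left(\left(\left(5 + 1\right)^{2} \left(-2\right) + 67\right) + 24\right) = - 2 \left(\left(6^{2} \left(-2\right) + 67\right) + 24\right) = - 2 \left(\left(36 \left(-2\right) + 67\right) + 24\right) = - 2 \left(\left(-72 + 67\right) + 24\right) = - 2 \left(-5 + 24\right) = \left(-2\right) 19 = -38$)
$\frac{-40094 + V{\left(-54 \right)}}{Q{\left(-19,-5 \right)} - 11327} = \frac{-40094 + \left(7 - -27\right)}{-38 - 11327} = \frac{-40094 + \left(7 + 27\right)}{-11365} = \left(-40094 + 34\right) \left(- \frac{1}{11365}\right) = \left(-40060\right) \left(- \frac{1}{11365}\right) = \frac{8012}{2273}$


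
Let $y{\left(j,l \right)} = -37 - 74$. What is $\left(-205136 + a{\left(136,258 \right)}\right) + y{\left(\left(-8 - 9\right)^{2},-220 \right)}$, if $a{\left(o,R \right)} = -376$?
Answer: $-205623$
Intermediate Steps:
$y{\left(j,l \right)} = -111$ ($y{\left(j,l \right)} = -37 - 74 = -111$)
$\left(-205136 + a{\left(136,258 \right)}\right) + y{\left(\left(-8 - 9\right)^{2},-220 \right)} = \left(-205136 - 376\right) - 111 = -205512 - 111 = -205623$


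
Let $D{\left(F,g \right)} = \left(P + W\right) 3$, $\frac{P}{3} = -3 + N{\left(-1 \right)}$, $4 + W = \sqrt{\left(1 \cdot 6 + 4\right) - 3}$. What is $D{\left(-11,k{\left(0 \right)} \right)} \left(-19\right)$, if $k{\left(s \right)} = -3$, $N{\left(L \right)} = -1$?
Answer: $912 - 57 \sqrt{7} \approx 761.19$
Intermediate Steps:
$W = -4 + \sqrt{7}$ ($W = -4 + \sqrt{\left(1 \cdot 6 + 4\right) - 3} = -4 + \sqrt{\left(6 + 4\right) - 3} = -4 + \sqrt{10 - 3} = -4 + \sqrt{7} \approx -1.3542$)
$P = -12$ ($P = 3 \left(-3 - 1\right) = 3 \left(-4\right) = -12$)
$D{\left(F,g \right)} = -48 + 3 \sqrt{7}$ ($D{\left(F,g \right)} = \left(-12 - \left(4 - \sqrt{7}\right)\right) 3 = \left(-16 + \sqrt{7}\right) 3 = -48 + 3 \sqrt{7}$)
$D{\left(-11,k{\left(0 \right)} \right)} \left(-19\right) = \left(-48 + 3 \sqrt{7}\right) \left(-19\right) = 912 - 57 \sqrt{7}$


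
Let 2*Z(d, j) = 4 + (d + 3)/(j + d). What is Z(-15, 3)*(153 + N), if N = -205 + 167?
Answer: 575/2 ≈ 287.50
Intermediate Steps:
Z(d, j) = 2 + (3 + d)/(2*(d + j)) (Z(d, j) = (4 + (d + 3)/(j + d))/2 = (4 + (3 + d)/(d + j))/2 = 2 + (3 + d)/(2*(d + j)))
N = -38
Z(-15, 3)*(153 + N) = ((3 + 4*3 + 5*(-15))/(2*(-15 + 3)))*(153 - 38) = ((½)*(3 + 12 - 75)/(-12))*115 = ((½)*(-1/12)*(-60))*115 = (5/2)*115 = 575/2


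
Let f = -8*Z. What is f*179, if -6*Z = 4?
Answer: 2864/3 ≈ 954.67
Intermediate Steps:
Z = -⅔ (Z = -⅙*4 = -⅔ ≈ -0.66667)
f = 16/3 (f = -8*(-⅔) = 16/3 ≈ 5.3333)
f*179 = (16/3)*179 = 2864/3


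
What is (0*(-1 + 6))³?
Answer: 0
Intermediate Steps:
(0*(-1 + 6))³ = (0*5)³ = 0³ = 0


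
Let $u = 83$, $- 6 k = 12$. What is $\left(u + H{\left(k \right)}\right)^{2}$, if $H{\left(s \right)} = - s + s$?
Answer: $6889$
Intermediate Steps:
$k = -2$ ($k = \left(- \frac{1}{6}\right) 12 = -2$)
$H{\left(s \right)} = 0$
$\left(u + H{\left(k \right)}\right)^{2} = \left(83 + 0\right)^{2} = 83^{2} = 6889$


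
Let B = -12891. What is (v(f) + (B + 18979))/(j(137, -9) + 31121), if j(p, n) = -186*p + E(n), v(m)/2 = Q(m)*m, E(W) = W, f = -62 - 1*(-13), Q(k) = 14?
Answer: 2358/2815 ≈ 0.83766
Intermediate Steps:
f = -49 (f = -62 + 13 = -49)
v(m) = 28*m (v(m) = 2*(14*m) = 28*m)
j(p, n) = n - 186*p (j(p, n) = -186*p + n = n - 186*p)
(v(f) + (B + 18979))/(j(137, -9) + 31121) = (28*(-49) + (-12891 + 18979))/((-9 - 186*137) + 31121) = (-1372 + 6088)/((-9 - 25482) + 31121) = 4716/(-25491 + 31121) = 4716/5630 = 4716*(1/5630) = 2358/2815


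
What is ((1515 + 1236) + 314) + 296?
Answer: 3361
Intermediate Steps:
((1515 + 1236) + 314) + 296 = (2751 + 314) + 296 = 3065 + 296 = 3361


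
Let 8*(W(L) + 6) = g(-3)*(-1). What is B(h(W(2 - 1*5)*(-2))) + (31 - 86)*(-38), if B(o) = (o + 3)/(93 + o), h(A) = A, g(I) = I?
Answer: 290529/139 ≈ 2090.1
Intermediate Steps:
W(L) = -45/8 (W(L) = -6 + (-3*(-1))/8 = -6 + (⅛)*3 = -6 + 3/8 = -45/8)
B(o) = (3 + o)/(93 + o)
B(h(W(2 - 1*5)*(-2))) + (31 - 86)*(-38) = (3 - 45/8*(-2))/(93 - 45/8*(-2)) + (31 - 86)*(-38) = (3 + 45/4)/(93 + 45/4) - 55*(-38) = (57/4)/(417/4) + 2090 = (4/417)*(57/4) + 2090 = 19/139 + 2090 = 290529/139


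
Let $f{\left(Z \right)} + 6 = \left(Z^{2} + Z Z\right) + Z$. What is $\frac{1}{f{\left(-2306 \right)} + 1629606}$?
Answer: $\frac{1}{12262566} \approx 8.1549 \cdot 10^{-8}$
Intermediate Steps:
$f{\left(Z \right)} = -6 + Z + 2 Z^{2}$ ($f{\left(Z \right)} = -6 + \left(\left(Z^{2} + Z Z\right) + Z\right) = -6 + \left(\left(Z^{2} + Z^{2}\right) + Z\right) = -6 + \left(2 Z^{2} + Z\right) = -6 + \left(Z + 2 Z^{2}\right) = -6 + Z + 2 Z^{2}$)
$\frac{1}{f{\left(-2306 \right)} + 1629606} = \frac{1}{\left(-6 - 2306 + 2 \left(-2306\right)^{2}\right) + 1629606} = \frac{1}{\left(-6 - 2306 + 2 \cdot 5317636\right) + 1629606} = \frac{1}{\left(-6 - 2306 + 10635272\right) + 1629606} = \frac{1}{10632960 + 1629606} = \frac{1}{12262566}$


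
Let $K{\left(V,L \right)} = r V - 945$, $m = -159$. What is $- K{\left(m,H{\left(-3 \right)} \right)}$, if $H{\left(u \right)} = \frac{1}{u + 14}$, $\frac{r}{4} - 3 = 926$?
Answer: $591789$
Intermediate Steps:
$r = 3716$ ($r = 12 + 4 \cdot 926 = 12 + 3704 = 3716$)
$H{\left(u \right)} = \frac{1}{14 + u}$
$K{\left(V,L \right)} = -945 + 3716 V$ ($K{\left(V,L \right)} = 3716 V - 945 = -945 + 3716 V$)
$- K{\left(m,H{\left(-3 \right)} \right)} = - (-945 + 3716 \left(-159\right)) = - (-945 - 590844) = \left(-1\right) \left(-591789\right) = 591789$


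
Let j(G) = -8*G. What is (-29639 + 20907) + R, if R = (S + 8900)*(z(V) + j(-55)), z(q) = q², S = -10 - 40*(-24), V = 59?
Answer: 38613118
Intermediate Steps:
S = 950 (S = -10 + 960 = 950)
R = 38621850 (R = (950 + 8900)*(59² - 8*(-55)) = 9850*(3481 + 440) = 9850*3921 = 38621850)
(-29639 + 20907) + R = (-29639 + 20907) + 38621850 = -8732 + 38621850 = 38613118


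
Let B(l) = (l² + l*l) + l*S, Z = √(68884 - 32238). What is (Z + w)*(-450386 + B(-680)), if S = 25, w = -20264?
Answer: -9269037296 + 457414*√36646 ≈ -9.1815e+9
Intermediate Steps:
Z = √36646 ≈ 191.43
B(l) = 2*l² + 25*l (B(l) = (l² + l*l) + l*25 = (l² + l²) + 25*l = 2*l² + 25*l)
(Z + w)*(-450386 + B(-680)) = (√36646 - 20264)*(-450386 - 680*(25 + 2*(-680))) = (-20264 + √36646)*(-450386 - 680*(25 - 1360)) = (-20264 + √36646)*(-450386 - 680*(-1335)) = (-20264 + √36646)*(-450386 + 907800) = (-20264 + √36646)*457414 = -9269037296 + 457414*√36646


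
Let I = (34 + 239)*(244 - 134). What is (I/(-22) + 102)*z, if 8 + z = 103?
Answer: -119985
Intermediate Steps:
z = 95 (z = -8 + 103 = 95)
I = 30030 (I = 273*110 = 30030)
(I/(-22) + 102)*z = (30030/(-22) + 102)*95 = (30030*(-1/22) + 102)*95 = (-1365 + 102)*95 = -1263*95 = -119985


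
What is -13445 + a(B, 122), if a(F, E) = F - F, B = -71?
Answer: -13445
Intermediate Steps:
a(F, E) = 0
-13445 + a(B, 122) = -13445 + 0 = -13445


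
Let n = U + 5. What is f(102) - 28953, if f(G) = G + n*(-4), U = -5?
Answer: -28851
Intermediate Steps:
n = 0 (n = -5 + 5 = 0)
f(G) = G (f(G) = G + 0*(-4) = G + 0 = G)
f(102) - 28953 = 102 - 28953 = -28851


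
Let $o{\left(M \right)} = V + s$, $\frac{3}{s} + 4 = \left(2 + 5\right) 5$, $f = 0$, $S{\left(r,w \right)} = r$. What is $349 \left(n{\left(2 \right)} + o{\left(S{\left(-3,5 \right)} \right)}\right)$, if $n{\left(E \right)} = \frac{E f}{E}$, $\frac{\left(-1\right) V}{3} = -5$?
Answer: $\frac{163332}{31} \approx 5268.8$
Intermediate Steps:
$V = 15$ ($V = \left(-3\right) \left(-5\right) = 15$)
$s = \frac{3}{31}$ ($s = \frac{3}{-4 + \left(2 + 5\right) 5} = \frac{3}{-4 + 7 \cdot 5} = \frac{3}{-4 + 35} = \frac{3}{31} \approx 0.096774$)
$n{\left(E \right)} = 0$ ($n{\left(E \right)} = \frac{E 0}{E} = \frac{0}{E} = 0$)
$o{\left(M \right)} = \frac{468}{31}$ ($o{\left(M \right)} = 15 + \frac{3}{31} = \frac{468}{31}$)
$349 \left(n{\left(2 \right)} + o{\left(S{\left(-3,5 \right)} \right)}\right) = 349 \left(0 + \frac{468}{31}\right) = 349 \cdot \frac{468}{31} = \frac{163332}{31}$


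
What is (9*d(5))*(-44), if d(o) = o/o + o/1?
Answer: -2376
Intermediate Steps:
d(o) = 1 + o (d(o) = 1 + o*1 = 1 + o)
(9*d(5))*(-44) = (9*(1 + 5))*(-44) = (9*6)*(-44) = 54*(-44) = -2376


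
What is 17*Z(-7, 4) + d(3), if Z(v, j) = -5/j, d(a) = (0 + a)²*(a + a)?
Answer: 131/4 ≈ 32.750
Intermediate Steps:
d(a) = 2*a³ (d(a) = a²*(2*a) = 2*a³)
17*Z(-7, 4) + d(3) = 17*(-5/4) + 2*3³ = 17*(-5*¼) + 2*27 = 17*(-5/4) + 54 = -85/4 + 54 = 131/4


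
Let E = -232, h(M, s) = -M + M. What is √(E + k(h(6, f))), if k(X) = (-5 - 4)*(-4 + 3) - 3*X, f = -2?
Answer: I*√223 ≈ 14.933*I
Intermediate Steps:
h(M, s) = 0
k(X) = 9 - 3*X (k(X) = -9*(-1) - 3*X = 9 - 3*X)
√(E + k(h(6, f))) = √(-232 + (9 - 3*0)) = √(-232 + (9 + 0)) = √(-232 + 9) = √(-223) = I*√223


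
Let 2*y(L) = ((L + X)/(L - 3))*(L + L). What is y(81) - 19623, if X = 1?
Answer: -253992/13 ≈ -19538.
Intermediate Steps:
y(L) = L*(1 + L)/(-3 + L) (y(L) = (((L + 1)/(L - 3))*(L + L))/2 = (((1 + L)/(-3 + L))*(2*L))/2 = (2*L*(1 + L)/(-3 + L))/2 = L*(1 + L)/(-3 + L))
y(81) - 19623 = 81*(1 + 81)/(-3 + 81) - 19623 = 81*82/78 - 19623 = 81*(1/78)*82 - 19623 = 1107/13 - 19623 = -253992/13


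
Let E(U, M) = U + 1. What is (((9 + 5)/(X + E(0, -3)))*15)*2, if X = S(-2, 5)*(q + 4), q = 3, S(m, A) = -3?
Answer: -21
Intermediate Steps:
E(U, M) = 1 + U
X = -21 (X = -3*(3 + 4) = -3*7 = -21)
(((9 + 5)/(X + E(0, -3)))*15)*2 = (((9 + 5)/(-21 + (1 + 0)))*15)*2 = ((14/(-21 + 1))*15)*2 = ((14/(-20))*15)*2 = ((14*(-1/20))*15)*2 = -7/10*15*2 = -21/2*2 = -21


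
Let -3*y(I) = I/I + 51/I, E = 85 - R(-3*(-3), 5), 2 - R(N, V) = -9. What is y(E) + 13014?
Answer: 2888983/222 ≈ 13013.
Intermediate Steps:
R(N, V) = 11 (R(N, V) = 2 - 1*(-9) = 2 + 9 = 11)
E = 74 (E = 85 - 1*11 = 85 - 11 = 74)
y(I) = -1/3 - 17/I (y(I) = -(I/I + 51/I)/3 = -(1 + 51/I)/3 = -1/3 - 17/I)
y(E) + 13014 = (1/3)*(-51 - 1*74)/74 + 13014 = (1/3)*(1/74)*(-51 - 74) + 13014 = (1/3)*(1/74)*(-125) + 13014 = -125/222 + 13014 = 2888983/222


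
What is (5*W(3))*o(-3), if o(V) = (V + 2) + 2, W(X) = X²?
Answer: 45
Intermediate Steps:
o(V) = 4 + V (o(V) = (2 + V) + 2 = 4 + V)
(5*W(3))*o(-3) = (5*3²)*(4 - 3) = (5*9)*1 = 45*1 = 45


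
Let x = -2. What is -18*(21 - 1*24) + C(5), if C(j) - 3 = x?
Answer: 55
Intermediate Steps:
C(j) = 1 (C(j) = 3 - 2 = 1)
-18*(21 - 1*24) + C(5) = -18*(21 - 1*24) + 1 = -18*(21 - 24) + 1 = -18*(-3) + 1 = 54 + 1 = 55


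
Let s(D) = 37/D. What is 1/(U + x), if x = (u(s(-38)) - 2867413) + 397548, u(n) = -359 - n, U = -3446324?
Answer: -38/224828787 ≈ -1.6902e-7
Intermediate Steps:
x = -93868475/38 (x = ((-359 - 37/(-38)) - 2867413) + 397548 = ((-359 - 37*(-1)/38) - 2867413) + 397548 = ((-359 - 1*(-37/38)) - 2867413) + 397548 = ((-359 + 37/38) - 2867413) + 397548 = (-13605/38 - 2867413) + 397548 = -108975299/38 + 397548 = -93868475/38 ≈ -2.4702e+6)
1/(U + x) = 1/(-3446324 - 93868475/38) = 1/(-224828787/38) = -38/224828787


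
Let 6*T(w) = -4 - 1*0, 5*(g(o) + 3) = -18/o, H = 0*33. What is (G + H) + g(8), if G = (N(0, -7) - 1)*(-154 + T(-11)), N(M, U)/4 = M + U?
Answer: 268913/60 ≈ 4481.9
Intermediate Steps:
N(M, U) = 4*M + 4*U (N(M, U) = 4*(M + U) = 4*M + 4*U)
H = 0
g(o) = -3 - 18/(5*o) (g(o) = -3 + (-18/o)/5 = -3 - 18/(5*o))
T(w) = -⅔ (T(w) = (-4 - 1*0)/6 = (-4 + 0)/6 = (⅙)*(-4) = -⅔)
G = 13456/3 (G = ((4*0 + 4*(-7)) - 1)*(-154 - ⅔) = ((0 - 28) - 1)*(-464/3) = (-28 - 1)*(-464/3) = -29*(-464/3) = 13456/3 ≈ 4485.3)
(G + H) + g(8) = (13456/3 + 0) + (-3 - 18/5/8) = 13456/3 + (-3 - 18/5*⅛) = 13456/3 + (-3 - 9/20) = 13456/3 - 69/20 = 268913/60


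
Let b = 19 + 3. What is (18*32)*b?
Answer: 12672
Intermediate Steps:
b = 22
(18*32)*b = (18*32)*22 = 576*22 = 12672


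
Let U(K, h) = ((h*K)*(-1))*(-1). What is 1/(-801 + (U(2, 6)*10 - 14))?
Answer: -1/695 ≈ -0.0014388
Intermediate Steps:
U(K, h) = K*h (U(K, h) = ((K*h)*(-1))*(-1) = -K*h*(-1) = K*h)
1/(-801 + (U(2, 6)*10 - 14)) = 1/(-801 + ((2*6)*10 - 14)) = 1/(-801 + (12*10 - 14)) = 1/(-801 + (120 - 14)) = 1/(-801 + 106) = 1/(-695) = -1/695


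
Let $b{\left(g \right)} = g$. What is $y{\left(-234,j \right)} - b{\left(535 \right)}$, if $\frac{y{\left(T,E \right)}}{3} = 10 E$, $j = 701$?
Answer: $20495$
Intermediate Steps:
$y{\left(T,E \right)} = 30 E$ ($y{\left(T,E \right)} = 3 \cdot 10 E = 30 E$)
$y{\left(-234,j \right)} - b{\left(535 \right)} = 30 \cdot 701 - 535 = 21030 - 535 = 20495$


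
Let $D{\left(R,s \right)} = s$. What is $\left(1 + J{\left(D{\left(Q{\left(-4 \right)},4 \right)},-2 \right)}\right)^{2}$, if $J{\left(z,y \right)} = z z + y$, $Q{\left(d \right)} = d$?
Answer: $225$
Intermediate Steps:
$J{\left(z,y \right)} = y + z^{2}$ ($J{\left(z,y \right)} = z^{2} + y = y + z^{2}$)
$\left(1 + J{\left(D{\left(Q{\left(-4 \right)},4 \right)},-2 \right)}\right)^{2} = \left(1 - \left(2 - 4^{2}\right)\right)^{2} = \left(1 + \left(-2 + 16\right)\right)^{2} = \left(1 + 14\right)^{2} = 15^{2} = 225$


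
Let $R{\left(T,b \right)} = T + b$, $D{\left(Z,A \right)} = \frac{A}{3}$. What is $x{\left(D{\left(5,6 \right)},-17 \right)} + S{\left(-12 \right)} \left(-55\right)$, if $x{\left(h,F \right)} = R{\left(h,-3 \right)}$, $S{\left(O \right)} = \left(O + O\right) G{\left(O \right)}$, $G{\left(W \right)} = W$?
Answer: $-15841$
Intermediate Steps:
$D{\left(Z,A \right)} = \frac{A}{3}$ ($D{\left(Z,A \right)} = A \frac{1}{3} = \frac{A}{3}$)
$S{\left(O \right)} = 2 O^{2}$ ($S{\left(O \right)} = \left(O + O\right) O = 2 O O = 2 O^{2}$)
$x{\left(h,F \right)} = -3 + h$ ($x{\left(h,F \right)} = h - 3 = -3 + h$)
$x{\left(D{\left(5,6 \right)},-17 \right)} + S{\left(-12 \right)} \left(-55\right) = \left(-3 + \frac{1}{3} \cdot 6\right) + 2 \left(-12\right)^{2} \left(-55\right) = \left(-3 + 2\right) + 2 \cdot 144 \left(-55\right) = -1 + 288 \left(-55\right) = -1 - 15840 = -15841$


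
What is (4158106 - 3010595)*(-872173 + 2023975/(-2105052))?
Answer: -2106797540098684181/2105052 ≈ -1.0008e+12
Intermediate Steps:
(4158106 - 3010595)*(-872173 + 2023975/(-2105052)) = 1147511*(-872173 + 2023975*(-1/2105052)) = 1147511*(-872173 - 2023975/2105052) = 1147511*(-1835971541971/2105052) = -2106797540098684181/2105052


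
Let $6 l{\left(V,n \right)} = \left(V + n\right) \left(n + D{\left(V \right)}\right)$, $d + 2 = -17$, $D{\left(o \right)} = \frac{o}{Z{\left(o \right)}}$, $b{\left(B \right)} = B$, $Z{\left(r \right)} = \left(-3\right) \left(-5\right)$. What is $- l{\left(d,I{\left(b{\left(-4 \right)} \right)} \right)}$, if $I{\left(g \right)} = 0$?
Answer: $- \frac{361}{90} \approx -4.0111$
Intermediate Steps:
$Z{\left(r \right)} = 15$
$D{\left(o \right)} = \frac{o}{15}$
$d = -19$ ($d = -2 - 17 = -19$)
$l{\left(V,n \right)} = \frac{\left(V + n\right) \left(n + \frac{V}{15}\right)}{6}$
$- l{\left(d,I{\left(b{\left(-4 \right)} \right)} \right)} = - (\frac{0^{2}}{6} + \frac{\left(-19\right)^{2}}{90} + \frac{8}{45} \left(-19\right) 0) = - (\frac{1}{6} \cdot 0 + \frac{1}{90} \cdot 361 + 0) = - (0 + \frac{361}{90} + 0) = \left(-1\right) \frac{361}{90} = - \frac{361}{90}$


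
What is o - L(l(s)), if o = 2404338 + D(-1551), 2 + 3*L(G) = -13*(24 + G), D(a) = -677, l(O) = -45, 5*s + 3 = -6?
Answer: 7210712/3 ≈ 2.4036e+6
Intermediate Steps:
s = -9/5 (s = -⅗ + (⅕)*(-6) = -⅗ - 6/5 = -9/5 ≈ -1.8000)
L(G) = -314/3 - 13*G/3 (L(G) = -⅔ + (-13*(24 + G))/3 = -⅔ + (-312 - 13*G)/3 = -⅔ + (-104 - 13*G/3) = -314/3 - 13*G/3)
o = 2403661 (o = 2404338 - 677 = 2403661)
o - L(l(s)) = 2403661 - (-314/3 - 13/3*(-45)) = 2403661 - (-314/3 + 195) = 2403661 - 1*271/3 = 2403661 - 271/3 = 7210712/3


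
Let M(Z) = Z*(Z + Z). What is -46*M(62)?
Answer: -353648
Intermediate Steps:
M(Z) = 2*Z**2 (M(Z) = Z*(2*Z) = 2*Z**2)
-46*M(62) = -92*62**2 = -92*3844 = -46*7688 = -353648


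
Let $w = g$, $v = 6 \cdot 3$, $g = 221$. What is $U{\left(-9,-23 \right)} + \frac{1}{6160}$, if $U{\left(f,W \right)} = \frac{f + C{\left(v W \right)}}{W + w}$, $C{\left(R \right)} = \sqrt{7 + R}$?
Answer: $- \frac{279}{6160} + \frac{i \sqrt{407}}{198} \approx -0.045292 + 0.10189 i$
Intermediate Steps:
$v = 18$
$w = 221$
$U{\left(f,W \right)} = \frac{f + \sqrt{7 + 18 W}}{221 + W}$ ($U{\left(f,W \right)} = \frac{f + \sqrt{7 + 18 W}}{W + 221} = \frac{f + \sqrt{7 + 18 W}}{221 + W}$)
$U{\left(-9,-23 \right)} + \frac{1}{6160} = \frac{-9 + \sqrt{7 + 18 \left(-23\right)}}{221 - 23} + \frac{1}{6160} = \frac{-9 + \sqrt{7 - 414}}{198} + \frac{1}{6160} = \frac{-9 + \sqrt{-407}}{198} + \frac{1}{6160} = \frac{-9 + i \sqrt{407}}{198} + \frac{1}{6160} = \left(- \frac{1}{22} + \frac{i \sqrt{407}}{198}\right) + \frac{1}{6160} = - \frac{279}{6160} + \frac{i \sqrt{407}}{198}$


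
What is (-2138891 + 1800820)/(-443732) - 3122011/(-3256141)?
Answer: 2486143029063/1444853958212 ≈ 1.7207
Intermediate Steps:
(-2138891 + 1800820)/(-443732) - 3122011/(-3256141) = -338071*(-1/443732) - 3122011*(-1/3256141) = 338071/443732 + 3122011/3256141 = 2486143029063/1444853958212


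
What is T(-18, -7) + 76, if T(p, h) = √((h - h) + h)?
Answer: 76 + I*√7 ≈ 76.0 + 2.6458*I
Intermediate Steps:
T(p, h) = √h (T(p, h) = √(0 + h) = √h)
T(-18, -7) + 76 = √(-7) + 76 = I*√7 + 76 = 76 + I*√7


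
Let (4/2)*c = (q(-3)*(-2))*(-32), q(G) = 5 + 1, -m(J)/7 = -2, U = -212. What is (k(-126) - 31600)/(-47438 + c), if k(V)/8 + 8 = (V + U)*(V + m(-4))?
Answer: -135592/23623 ≈ -5.7398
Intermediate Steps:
m(J) = 14 (m(J) = -7*(-2) = 14)
k(V) = -64 + 8*(-212 + V)*(14 + V) (k(V) = -64 + 8*((V - 212)*(V + 14)) = -64 + 8*((-212 + V)*(14 + V)) = -64 + 8*(-212 + V)*(14 + V))
q(G) = 6
c = 192 (c = ((6*(-2))*(-32))/2 = (-12*(-32))/2 = (1/2)*384 = 192)
(k(-126) - 31600)/(-47438 + c) = ((-23808 - 1584*(-126) + 8*(-126)**2) - 31600)/(-47438 + 192) = ((-23808 + 199584 + 8*15876) - 31600)/(-47246) = ((-23808 + 199584 + 127008) - 31600)*(-1/47246) = (302784 - 31600)*(-1/47246) = 271184*(-1/47246) = -135592/23623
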